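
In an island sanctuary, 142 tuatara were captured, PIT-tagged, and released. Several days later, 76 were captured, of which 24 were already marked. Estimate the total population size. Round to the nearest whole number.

N ≈ 450

If marked individuals mix randomly, R/C ≈ M/N, giving N ≈ M·C/R.
N = (142 × 76) / 24 = 10792 / 24 ≈ 449.7 → 450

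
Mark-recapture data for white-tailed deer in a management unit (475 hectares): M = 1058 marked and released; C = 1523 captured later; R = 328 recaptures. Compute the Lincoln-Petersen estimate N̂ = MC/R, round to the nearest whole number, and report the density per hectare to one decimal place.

density ≈ 10.3 white-tailed deer per hectare

N̂ = 1058·1523/328 = 1611334/328 ≈ 4912.6 → 4913
Density = N̂ / area = 4913 / 475 ≈ 10.34 → 10.3 per hectare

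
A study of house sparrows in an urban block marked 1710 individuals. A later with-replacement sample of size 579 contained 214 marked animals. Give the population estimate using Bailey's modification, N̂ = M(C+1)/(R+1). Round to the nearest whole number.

N̂ = 1710·(579+1)/(214+1) = 1710·580/215 = 991800/215 ≈ 4613.0 → 4613

N ≈ 4613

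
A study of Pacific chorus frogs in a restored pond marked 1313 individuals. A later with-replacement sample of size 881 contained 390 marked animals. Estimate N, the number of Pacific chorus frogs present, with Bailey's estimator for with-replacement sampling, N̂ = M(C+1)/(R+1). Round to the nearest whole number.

N ≈ 2962

N̂ = 1313·(881+1)/(390+1) = 1313·882/391 = 1158066/391 ≈ 2961.8 → 2962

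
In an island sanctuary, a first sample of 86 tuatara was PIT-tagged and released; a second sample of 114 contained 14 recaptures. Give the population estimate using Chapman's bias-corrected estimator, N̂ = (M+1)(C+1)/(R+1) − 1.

N̂ = (86+1)(114+1)/(14+1) − 1 = 87·115/15 − 1
= 10005/15 − 1 = 667 − 1 = 666

N = 666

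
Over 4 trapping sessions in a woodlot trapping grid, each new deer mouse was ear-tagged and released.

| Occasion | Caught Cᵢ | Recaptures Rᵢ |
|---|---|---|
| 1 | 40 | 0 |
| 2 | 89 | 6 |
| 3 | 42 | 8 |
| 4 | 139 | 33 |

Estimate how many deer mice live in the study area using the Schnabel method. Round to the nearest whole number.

Marked at large before each occasion: Mᵢ = Σⱼ<ᵢ (Cⱼ − Rⱼ) → M1=0, M2=40, M3=123, M4=157
Σ MᵢCᵢ = 0·40 + 40·89 + 123·42 + 157·139 = 0 + 3560 + 5166 + 21823 = 30549
Σ Rᵢ = 0 + 6 + 8 + 33 = 47
N̂ = 30549 / 47 ≈ 650.0 → 650

N ≈ 650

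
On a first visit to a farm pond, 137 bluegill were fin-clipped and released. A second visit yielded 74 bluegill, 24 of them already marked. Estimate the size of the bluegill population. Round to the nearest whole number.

N = (137 × 74) / 24 = 10138 / 24 ≈ 422.4 → 422

N ≈ 422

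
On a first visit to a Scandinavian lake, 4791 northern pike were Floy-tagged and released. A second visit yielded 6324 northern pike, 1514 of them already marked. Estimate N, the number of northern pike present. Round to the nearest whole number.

N ≈ 20,012

The marked fraction in the recapture sample should equal the marked fraction in the population: 1514/6324 = 4791/N.
N = (4791 × 6324) / 1514 = 30298284 / 1514 ≈ 20012.1 → 20012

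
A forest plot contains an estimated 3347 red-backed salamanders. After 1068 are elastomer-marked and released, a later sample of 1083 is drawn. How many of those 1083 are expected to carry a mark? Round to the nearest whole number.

Expected recaptures E[R] = M·C / N.
E[R] = 1068 × 1083 / 3347 = 1156644 / 3347 ≈ 345.6 → 346

expected recaptures ≈ 346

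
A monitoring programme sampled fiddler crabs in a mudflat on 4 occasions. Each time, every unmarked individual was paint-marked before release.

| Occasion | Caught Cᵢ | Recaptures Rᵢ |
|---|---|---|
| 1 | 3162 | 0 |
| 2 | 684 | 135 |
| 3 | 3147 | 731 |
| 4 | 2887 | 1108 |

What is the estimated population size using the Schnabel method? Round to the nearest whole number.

Marked at large before each occasion: Mᵢ = Σⱼ<ᵢ (Cⱼ − Rⱼ) → M1=0, M2=3162, M3=3711, M4=6127
Σ MᵢCᵢ = 0·3162 + 3162·684 + 3711·3147 + 6127·2887 = 0 + 2162808 + 11678517 + 17688649 = 31529974
Σ Rᵢ = 0 + 135 + 731 + 1108 = 1974
N̂ = 31529974 / 1974 ≈ 15972.6 → 15973

N ≈ 15,973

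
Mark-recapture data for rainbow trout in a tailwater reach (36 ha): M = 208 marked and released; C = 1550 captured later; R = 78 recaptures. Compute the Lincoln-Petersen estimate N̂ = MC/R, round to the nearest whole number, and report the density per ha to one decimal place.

density ≈ 114.8 rainbow trout per ha

N̂ = 208·1550/78 = 322400/78 ≈ 4133.3 → 4133
Density = N̂ / area = 4133 / 36 ≈ 114.81 → 114.8 per ha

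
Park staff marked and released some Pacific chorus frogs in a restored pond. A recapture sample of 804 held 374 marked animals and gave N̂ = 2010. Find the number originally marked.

M = 935

From N = M·C/R: M = N·R / C = 2010·374 / 804 = 751740 / 804 = 935.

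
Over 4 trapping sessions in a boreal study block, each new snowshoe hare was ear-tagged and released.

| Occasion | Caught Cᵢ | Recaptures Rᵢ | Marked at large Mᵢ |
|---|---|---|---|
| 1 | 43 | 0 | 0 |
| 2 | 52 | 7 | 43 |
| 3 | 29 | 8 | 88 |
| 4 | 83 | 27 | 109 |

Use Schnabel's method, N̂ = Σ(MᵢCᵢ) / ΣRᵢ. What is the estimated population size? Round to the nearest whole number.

Σ MᵢCᵢ = 0·43 + 43·52 + 88·29 + 109·83 = 0 + 2236 + 2552 + 9047 = 13835
Σ Rᵢ = 0 + 7 + 8 + 27 = 42
N̂ = 13835 / 42 ≈ 329.4 → 329

N ≈ 329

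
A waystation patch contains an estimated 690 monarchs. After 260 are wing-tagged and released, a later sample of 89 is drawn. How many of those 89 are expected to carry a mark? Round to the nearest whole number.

Expected recaptures E[R] = M·C / N.
E[R] = 260 × 89 / 690 = 23140 / 690 ≈ 33.5 → 34

expected recaptures ≈ 34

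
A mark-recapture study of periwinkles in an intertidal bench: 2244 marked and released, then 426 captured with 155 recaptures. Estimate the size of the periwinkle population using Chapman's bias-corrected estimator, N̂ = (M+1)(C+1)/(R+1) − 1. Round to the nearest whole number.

N̂ = (2244+1)(426+1)/(155+1) − 1 = 2245·427/156 − 1
= 958615/156 − 1 ≈ 6145.0 − 1 ≈ 6144.0 → 6144

N ≈ 6144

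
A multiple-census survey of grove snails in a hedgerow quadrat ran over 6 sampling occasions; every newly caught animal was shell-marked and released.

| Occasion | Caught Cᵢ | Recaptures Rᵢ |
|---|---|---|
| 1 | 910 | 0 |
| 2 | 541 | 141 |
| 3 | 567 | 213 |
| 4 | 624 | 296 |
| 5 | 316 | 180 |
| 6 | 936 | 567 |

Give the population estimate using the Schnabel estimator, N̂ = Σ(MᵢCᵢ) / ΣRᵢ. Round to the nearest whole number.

Marked at large before each occasion: Mᵢ = Σⱼ<ᵢ (Cⱼ − Rⱼ) → M1=0, M2=910, M3=1310, M4=1664, M5=1992, M6=2128
Σ MᵢCᵢ = 0·910 + 910·541 + 1310·567 + 1664·624 + 1992·316 + 2128·936 = 0 + 492310 + 742770 + 1038336 + 629472 + 1991808 = 4894696
Σ Rᵢ = 0 + 141 + 213 + 296 + 180 + 567 = 1397
N̂ = 4894696 / 1397 ≈ 3503.7 → 3504

N ≈ 3504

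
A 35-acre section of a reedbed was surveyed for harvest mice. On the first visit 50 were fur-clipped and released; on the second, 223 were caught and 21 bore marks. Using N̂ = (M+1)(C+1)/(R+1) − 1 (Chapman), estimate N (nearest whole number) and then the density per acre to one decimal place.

N̂ = 51·224/22 − 1 = 11424/22 − 1 ≈ 518.3 → 518
Density = N̂ / area = 518 / 35 ≈ 14.80 → 14.8 per acre

density ≈ 14.8 harvest mice per acre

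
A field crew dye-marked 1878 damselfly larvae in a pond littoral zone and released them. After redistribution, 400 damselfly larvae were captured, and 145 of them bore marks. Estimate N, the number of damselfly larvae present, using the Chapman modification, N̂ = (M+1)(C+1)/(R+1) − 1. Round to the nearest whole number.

N ≈ 5160

N̂ = (1878+1)(400+1)/(145+1) − 1 = 1879·401/146 − 1
= 753479/146 − 1 ≈ 5160.8 − 1 ≈ 5159.8 → 5160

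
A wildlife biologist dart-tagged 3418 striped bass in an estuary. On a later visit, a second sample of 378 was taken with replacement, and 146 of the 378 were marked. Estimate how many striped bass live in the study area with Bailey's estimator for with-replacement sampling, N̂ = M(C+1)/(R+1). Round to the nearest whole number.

N ≈ 8812

N̂ = 3418·(378+1)/(146+1) = 3418·379/147 = 1295422/147 ≈ 8812.4 → 8812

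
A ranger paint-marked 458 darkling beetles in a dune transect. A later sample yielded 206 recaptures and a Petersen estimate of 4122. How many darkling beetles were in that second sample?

From N = M·C/R: C = N·R / M = 4122·206 / 458 = 849132 / 458 = 1854.

C = 1854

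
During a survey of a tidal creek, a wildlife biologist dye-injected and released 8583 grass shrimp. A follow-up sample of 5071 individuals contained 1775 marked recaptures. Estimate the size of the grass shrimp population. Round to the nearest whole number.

N ≈ 24,521

N = (8583 × 5071) / 1775 = 43524393 / 1775 ≈ 24520.8 → 24521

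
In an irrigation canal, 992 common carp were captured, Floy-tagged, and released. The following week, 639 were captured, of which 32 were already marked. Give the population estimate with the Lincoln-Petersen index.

The marked fraction in the recapture sample should equal the marked fraction in the population: 32/639 = 992/N.
N = (992 × 639) / 32 = 633888 / 32 = 19809

N = 19,809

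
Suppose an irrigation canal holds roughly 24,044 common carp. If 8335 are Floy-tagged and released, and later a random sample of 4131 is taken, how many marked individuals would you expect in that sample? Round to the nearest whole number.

expected recaptures ≈ 1432

The marked fraction of the population is 8335/24044, so in a sample of 4131 expect C·(M/N) marked.
E[R] = 8335 × 4131 / 24044 = 34431885 / 24044 ≈ 1432.0 → 1432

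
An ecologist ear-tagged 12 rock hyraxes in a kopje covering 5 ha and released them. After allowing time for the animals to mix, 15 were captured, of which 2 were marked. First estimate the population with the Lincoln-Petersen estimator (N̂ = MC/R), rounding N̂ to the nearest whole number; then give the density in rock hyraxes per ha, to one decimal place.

density ≈ 18.0 rock hyraxes per ha

N̂ = 12·15/2 = 180/2 = 90
Density = N̂ / area = 90 / 5 = 18.0 per ha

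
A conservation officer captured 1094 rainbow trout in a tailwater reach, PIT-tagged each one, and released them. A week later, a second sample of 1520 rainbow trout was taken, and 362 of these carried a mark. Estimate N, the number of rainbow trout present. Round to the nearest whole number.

N ≈ 4594

Lincoln-Petersen assumes M/N = R/C, so N = M·C / R.
N = (1094 × 1520) / 362 = 1662880 / 362 ≈ 4593.6 → 4594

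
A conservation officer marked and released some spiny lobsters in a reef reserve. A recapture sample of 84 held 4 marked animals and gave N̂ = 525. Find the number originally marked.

M = 25

From N = M·C/R: M = N·R / C = 525·4 / 84 = 2100 / 84 = 25.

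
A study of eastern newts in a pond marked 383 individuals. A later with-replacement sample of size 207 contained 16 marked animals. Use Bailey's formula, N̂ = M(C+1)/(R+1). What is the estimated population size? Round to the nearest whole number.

N̂ = 383·(207+1)/(16+1) = 383·208/17 = 79664/17 ≈ 4686.1 → 4686

N ≈ 4686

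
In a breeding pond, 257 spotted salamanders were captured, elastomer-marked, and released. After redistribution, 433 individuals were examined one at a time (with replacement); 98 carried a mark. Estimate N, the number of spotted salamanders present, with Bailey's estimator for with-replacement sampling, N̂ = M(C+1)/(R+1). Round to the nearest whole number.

N̂ = 257·(433+1)/(98+1) = 257·434/99 = 111538/99 ≈ 1126.6 → 1127

N ≈ 1127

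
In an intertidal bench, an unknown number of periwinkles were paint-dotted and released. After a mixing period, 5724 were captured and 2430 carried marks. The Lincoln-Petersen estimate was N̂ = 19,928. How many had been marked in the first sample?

M = 8460

From N = M·C/R: M = N·R / C = 19928·2430 / 5724 = 48425040 / 5724 = 8460.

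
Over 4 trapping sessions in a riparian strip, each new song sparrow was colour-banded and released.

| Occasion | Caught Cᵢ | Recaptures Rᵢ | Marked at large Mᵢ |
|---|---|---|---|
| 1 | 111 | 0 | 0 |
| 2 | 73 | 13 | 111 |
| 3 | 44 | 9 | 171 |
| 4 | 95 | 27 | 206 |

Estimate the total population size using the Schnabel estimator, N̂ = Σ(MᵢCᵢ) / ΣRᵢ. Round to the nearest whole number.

Σ MᵢCᵢ = 0·111 + 111·73 + 171·44 + 206·95 = 0 + 8103 + 7524 + 19570 = 35197
Σ Rᵢ = 0 + 13 + 9 + 27 = 49
N̂ = 35197 / 49 ≈ 718.3 → 718

N ≈ 718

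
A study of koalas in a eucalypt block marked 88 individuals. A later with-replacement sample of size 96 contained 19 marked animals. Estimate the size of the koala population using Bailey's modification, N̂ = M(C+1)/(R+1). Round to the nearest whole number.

N ≈ 427

N̂ = 88·(96+1)/(19+1) = 88·97/20 = 8536/20 ≈ 426.8 → 427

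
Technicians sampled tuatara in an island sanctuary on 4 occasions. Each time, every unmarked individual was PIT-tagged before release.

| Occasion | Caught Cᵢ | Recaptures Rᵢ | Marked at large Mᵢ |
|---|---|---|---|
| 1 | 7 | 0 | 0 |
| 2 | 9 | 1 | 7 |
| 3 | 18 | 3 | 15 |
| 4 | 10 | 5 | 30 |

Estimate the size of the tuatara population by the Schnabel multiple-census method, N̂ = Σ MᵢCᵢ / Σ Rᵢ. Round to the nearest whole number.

N ≈ 70

Σ MᵢCᵢ = 0·7 + 7·9 + 15·18 + 30·10 = 0 + 63 + 270 + 300 = 633
Σ Rᵢ = 0 + 1 + 3 + 5 = 9
N̂ = 633 / 9 ≈ 70.3 → 70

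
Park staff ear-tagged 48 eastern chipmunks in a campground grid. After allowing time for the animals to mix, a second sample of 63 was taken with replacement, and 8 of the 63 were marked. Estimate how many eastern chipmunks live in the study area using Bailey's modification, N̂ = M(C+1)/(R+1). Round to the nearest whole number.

N̂ = 48·(63+1)/(8+1) = 48·64/9 = 3072/9 ≈ 341.3 → 341

N ≈ 341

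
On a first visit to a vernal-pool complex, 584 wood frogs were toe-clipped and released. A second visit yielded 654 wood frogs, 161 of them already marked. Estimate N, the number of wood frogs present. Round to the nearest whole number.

N = (584 × 654) / 161 = 381936 / 161 ≈ 2372.3 → 2372

N ≈ 2372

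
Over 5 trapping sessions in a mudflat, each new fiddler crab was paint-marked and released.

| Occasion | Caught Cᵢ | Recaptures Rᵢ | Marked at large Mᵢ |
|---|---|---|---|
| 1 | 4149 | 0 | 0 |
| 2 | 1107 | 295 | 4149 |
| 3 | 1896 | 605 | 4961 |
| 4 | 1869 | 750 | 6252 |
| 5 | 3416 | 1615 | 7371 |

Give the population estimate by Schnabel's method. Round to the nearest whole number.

Σ MᵢCᵢ = 0·4149 + 4149·1107 + 4961·1896 + 6252·1869 + 7371·3416 = 0 + 4592943 + 9406056 + 11684988 + 25179336 = 50863323
Σ Rᵢ = 0 + 295 + 605 + 750 + 1615 = 3265
N̂ = 50863323 / 3265 ≈ 15578.4 → 15578

N ≈ 15,578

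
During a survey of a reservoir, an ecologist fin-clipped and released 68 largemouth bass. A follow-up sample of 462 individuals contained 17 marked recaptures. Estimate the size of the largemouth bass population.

N = 1848

The marked fraction in the recapture sample should equal the marked fraction in the population: 17/462 = 68/N.
N = (68 × 462) / 17 = 31416 / 17 = 1848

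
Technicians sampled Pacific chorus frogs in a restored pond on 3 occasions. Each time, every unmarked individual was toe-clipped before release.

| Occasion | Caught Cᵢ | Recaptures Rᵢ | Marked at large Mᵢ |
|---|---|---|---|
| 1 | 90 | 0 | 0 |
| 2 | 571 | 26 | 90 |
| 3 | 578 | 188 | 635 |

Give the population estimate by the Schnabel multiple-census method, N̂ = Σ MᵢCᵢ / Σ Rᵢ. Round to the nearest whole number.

N ≈ 1955

Σ MᵢCᵢ = 0·90 + 90·571 + 635·578 = 0 + 51390 + 367030 = 418420
Σ Rᵢ = 0 + 26 + 188 = 214
N̂ = 418420 / 214 ≈ 1955.2 → 1955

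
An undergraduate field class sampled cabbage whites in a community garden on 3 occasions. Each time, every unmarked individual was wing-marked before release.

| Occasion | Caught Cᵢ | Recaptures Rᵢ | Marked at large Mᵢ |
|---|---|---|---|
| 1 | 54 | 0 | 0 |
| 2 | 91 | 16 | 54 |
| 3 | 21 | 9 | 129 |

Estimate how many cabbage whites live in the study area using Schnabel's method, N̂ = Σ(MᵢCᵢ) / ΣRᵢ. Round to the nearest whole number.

N ≈ 305

Σ MᵢCᵢ = 0·54 + 54·91 + 129·21 = 0 + 4914 + 2709 = 7623
Σ Rᵢ = 0 + 16 + 9 = 25
N̂ = 7623 / 25 ≈ 304.9 → 305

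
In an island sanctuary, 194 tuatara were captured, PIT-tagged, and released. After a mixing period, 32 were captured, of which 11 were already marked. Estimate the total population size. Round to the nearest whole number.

N ≈ 564

If marked individuals mix randomly, R/C ≈ M/N, giving N ≈ M·C/R.
N = (194 × 32) / 11 = 6208 / 11 ≈ 564.4 → 564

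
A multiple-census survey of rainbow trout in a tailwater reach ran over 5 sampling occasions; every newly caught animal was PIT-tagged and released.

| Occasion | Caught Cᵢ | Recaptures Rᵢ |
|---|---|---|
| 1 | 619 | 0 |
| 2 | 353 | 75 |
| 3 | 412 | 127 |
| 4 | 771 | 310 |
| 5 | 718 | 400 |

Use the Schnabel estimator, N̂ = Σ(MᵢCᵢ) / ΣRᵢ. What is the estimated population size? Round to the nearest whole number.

N ≈ 2938

Marked at large before each occasion: Mᵢ = Σⱼ<ᵢ (Cⱼ − Rⱼ) → M1=0, M2=619, M3=897, M4=1182, M5=1643
Σ MᵢCᵢ = 0·619 + 619·353 + 897·412 + 1182·771 + 1643·718 = 0 + 218507 + 369564 + 911322 + 1179674 = 2679067
Σ Rᵢ = 0 + 75 + 127 + 310 + 400 = 912
N̂ = 2679067 / 912 ≈ 2937.6 → 2938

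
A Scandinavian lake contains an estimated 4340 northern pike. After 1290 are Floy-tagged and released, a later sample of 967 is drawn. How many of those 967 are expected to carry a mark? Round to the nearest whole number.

The marked fraction of the population is 1290/4340, so in a sample of 967 expect C·(M/N) marked.
E[R] = 1290 × 967 / 4340 = 1247430 / 4340 ≈ 287.4 → 287

expected recaptures ≈ 287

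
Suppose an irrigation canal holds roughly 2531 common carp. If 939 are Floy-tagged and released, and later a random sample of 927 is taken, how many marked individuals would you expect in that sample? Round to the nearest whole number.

expected recaptures ≈ 344

The marked fraction of the population is 939/2531, so in a sample of 927 expect C·(M/N) marked.
E[R] = 939 × 927 / 2531 = 870453 / 2531 ≈ 343.9 → 344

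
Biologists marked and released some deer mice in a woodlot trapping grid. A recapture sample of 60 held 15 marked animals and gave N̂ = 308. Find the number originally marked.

M = 77

From N = M·C/R: M = N·R / C = 308·15 / 60 = 4620 / 60 = 77.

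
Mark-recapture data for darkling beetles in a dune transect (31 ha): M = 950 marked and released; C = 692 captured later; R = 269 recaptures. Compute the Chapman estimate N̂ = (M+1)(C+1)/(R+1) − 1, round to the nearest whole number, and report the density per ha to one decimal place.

density ≈ 78.7 darkling beetles per ha

N̂ = 951·693/270 − 1 = 659043/270 − 1 ≈ 2439.9 → 2440
Density = N̂ / area = 2440 / 31 ≈ 78.71 → 78.7 per ha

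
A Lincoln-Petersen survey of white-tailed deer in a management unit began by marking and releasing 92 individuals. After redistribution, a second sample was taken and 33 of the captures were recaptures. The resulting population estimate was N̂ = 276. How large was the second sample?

C = 99

From N = M·C/R: C = N·R / M = 276·33 / 92 = 9108 / 92 = 99.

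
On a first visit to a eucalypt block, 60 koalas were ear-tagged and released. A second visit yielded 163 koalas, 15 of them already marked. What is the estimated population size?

N = 652

N = (60 × 163) / 15 = 9780 / 15 = 652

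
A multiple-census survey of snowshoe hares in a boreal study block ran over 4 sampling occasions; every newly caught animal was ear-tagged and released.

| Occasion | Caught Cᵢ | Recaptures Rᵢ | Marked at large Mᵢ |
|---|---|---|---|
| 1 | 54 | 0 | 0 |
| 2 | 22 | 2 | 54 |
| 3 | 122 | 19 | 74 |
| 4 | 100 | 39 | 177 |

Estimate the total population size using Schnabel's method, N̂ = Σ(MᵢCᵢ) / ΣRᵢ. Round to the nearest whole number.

N ≈ 465

Σ MᵢCᵢ = 0·54 + 54·22 + 74·122 + 177·100 = 0 + 1188 + 9028 + 17700 = 27916
Σ Rᵢ = 0 + 2 + 19 + 39 = 60
N̂ = 27916 / 60 ≈ 465.3 → 465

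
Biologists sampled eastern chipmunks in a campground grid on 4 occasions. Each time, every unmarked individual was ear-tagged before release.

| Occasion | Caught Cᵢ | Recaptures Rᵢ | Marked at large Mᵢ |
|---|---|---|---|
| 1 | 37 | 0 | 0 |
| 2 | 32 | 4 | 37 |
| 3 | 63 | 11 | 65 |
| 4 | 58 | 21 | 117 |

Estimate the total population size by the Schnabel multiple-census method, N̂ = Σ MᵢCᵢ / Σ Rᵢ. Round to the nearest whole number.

N ≈ 335

Σ MᵢCᵢ = 0·37 + 37·32 + 65·63 + 117·58 = 0 + 1184 + 4095 + 6786 = 12065
Σ Rᵢ = 0 + 4 + 11 + 21 = 36
N̂ = 12065 / 36 ≈ 335.1 → 335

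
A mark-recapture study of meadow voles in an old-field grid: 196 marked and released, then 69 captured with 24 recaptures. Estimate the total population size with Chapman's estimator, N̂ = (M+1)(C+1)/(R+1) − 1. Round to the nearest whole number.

N̂ = (196+1)(69+1)/(24+1) − 1 = 197·70/25 − 1
= 13790/25 − 1 ≈ 551.6 − 1 ≈ 550.6 → 551

N ≈ 551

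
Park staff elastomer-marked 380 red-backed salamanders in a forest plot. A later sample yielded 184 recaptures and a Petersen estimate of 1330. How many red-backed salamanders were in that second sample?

From N = M·C/R: C = N·R / M = 1330·184 / 380 = 244720 / 380 = 644.

C = 644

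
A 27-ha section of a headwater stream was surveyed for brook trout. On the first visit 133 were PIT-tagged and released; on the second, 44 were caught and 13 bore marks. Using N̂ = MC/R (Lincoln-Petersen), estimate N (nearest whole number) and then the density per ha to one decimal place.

N̂ = 133·44/13 = 5852/13 ≈ 450.2 → 450
Density = N̂ / area = 450 / 27 ≈ 16.67 → 16.7 per ha

density ≈ 16.7 brook trout per ha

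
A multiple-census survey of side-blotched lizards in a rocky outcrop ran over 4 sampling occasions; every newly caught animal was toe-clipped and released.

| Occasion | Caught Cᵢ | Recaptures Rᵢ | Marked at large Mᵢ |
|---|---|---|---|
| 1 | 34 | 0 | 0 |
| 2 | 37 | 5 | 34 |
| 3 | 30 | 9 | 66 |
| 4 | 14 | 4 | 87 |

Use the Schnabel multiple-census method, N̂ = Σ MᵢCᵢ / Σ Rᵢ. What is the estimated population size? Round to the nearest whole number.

Σ MᵢCᵢ = 0·34 + 34·37 + 66·30 + 87·14 = 0 + 1258 + 1980 + 1218 = 4456
Σ Rᵢ = 0 + 5 + 9 + 4 = 18
N̂ = 4456 / 18 ≈ 247.6 → 248

N ≈ 248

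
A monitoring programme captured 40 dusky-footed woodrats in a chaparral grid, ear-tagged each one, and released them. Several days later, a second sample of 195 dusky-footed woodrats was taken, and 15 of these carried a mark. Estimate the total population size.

If marked individuals mix randomly, R/C ≈ M/N, giving N ≈ M·C/R.
N = (40 × 195) / 15 = 7800 / 15 = 520

N = 520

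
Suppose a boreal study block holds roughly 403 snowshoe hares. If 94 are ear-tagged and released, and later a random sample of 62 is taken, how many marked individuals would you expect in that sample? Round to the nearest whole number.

Expected recaptures E[R] = M·C / N.
E[R] = 94 × 62 / 403 = 5828 / 403 ≈ 14.46 → 14

expected recaptures ≈ 14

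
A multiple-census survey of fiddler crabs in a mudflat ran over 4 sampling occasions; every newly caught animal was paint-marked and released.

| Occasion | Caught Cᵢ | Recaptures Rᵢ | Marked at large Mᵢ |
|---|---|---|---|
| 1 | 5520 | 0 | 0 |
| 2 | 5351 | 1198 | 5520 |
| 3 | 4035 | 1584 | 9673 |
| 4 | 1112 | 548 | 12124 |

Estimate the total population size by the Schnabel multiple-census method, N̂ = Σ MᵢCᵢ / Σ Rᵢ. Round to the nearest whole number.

Σ MᵢCᵢ = 0·5520 + 5520·5351 + 9673·4035 + 12124·1112 = 0 + 29537520 + 39030555 + 13481888 = 82049963
Σ Rᵢ = 0 + 1198 + 1584 + 548 = 3330
N̂ = 82049963 / 3330 ≈ 24639.6 → 24640

N ≈ 24,640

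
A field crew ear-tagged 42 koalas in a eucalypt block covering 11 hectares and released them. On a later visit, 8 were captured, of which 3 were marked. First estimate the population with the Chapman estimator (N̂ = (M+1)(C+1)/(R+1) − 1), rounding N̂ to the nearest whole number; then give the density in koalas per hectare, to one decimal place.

N̂ = 43·9/4 − 1 = 387/4 − 1 ≈ 95.8 → 96
Density = N̂ / area = 96 / 11 ≈ 8.73 → 8.7 per hectare

density ≈ 8.7 koalas per hectare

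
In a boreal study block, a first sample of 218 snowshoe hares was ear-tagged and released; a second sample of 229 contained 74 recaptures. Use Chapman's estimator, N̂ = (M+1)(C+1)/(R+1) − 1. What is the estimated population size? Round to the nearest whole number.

N ≈ 671

N̂ = (218+1)(229+1)/(74+1) − 1 = 219·230/75 − 1
= 50370/75 − 1 ≈ 671.6 − 1 ≈ 670.6 → 671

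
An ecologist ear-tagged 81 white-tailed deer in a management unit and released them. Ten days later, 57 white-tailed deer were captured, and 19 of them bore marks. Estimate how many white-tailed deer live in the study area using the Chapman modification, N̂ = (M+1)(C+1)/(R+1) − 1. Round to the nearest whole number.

N̂ = (81+1)(57+1)/(19+1) − 1 = 82·58/20 − 1
= 4756/20 − 1 ≈ 237.8 − 1 ≈ 236.8 → 237

N ≈ 237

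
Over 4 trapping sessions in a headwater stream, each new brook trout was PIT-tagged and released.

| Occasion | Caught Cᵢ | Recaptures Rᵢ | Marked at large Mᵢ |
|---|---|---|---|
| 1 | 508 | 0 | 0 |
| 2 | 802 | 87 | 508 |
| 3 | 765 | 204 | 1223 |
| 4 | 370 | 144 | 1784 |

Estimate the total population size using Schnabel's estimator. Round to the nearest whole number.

N ≈ 4605

Σ MᵢCᵢ = 0·508 + 508·802 + 1223·765 + 1784·370 = 0 + 407416 + 935595 + 660080 = 2003091
Σ Rᵢ = 0 + 87 + 204 + 144 = 435
N̂ = 2003091 / 435 ≈ 4604.8 → 4605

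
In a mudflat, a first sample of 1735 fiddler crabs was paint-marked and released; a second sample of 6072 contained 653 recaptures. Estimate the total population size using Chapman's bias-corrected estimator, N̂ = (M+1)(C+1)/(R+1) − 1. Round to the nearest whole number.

N̂ = (1735+1)(6072+1)/(653+1) − 1 = 1736·6073/654 − 1
= 10542728/654 − 1 ≈ 16120.4 − 1 ≈ 16119.4 → 16119

N ≈ 16,119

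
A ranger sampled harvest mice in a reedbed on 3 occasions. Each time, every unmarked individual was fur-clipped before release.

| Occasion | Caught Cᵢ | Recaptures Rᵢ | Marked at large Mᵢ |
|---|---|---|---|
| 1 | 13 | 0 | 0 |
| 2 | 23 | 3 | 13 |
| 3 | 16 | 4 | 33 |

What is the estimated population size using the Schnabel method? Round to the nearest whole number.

N ≈ 118

Σ MᵢCᵢ = 0·13 + 13·23 + 33·16 = 0 + 299 + 528 = 827
Σ Rᵢ = 0 + 3 + 4 = 7
N̂ = 827 / 7 ≈ 118.1 → 118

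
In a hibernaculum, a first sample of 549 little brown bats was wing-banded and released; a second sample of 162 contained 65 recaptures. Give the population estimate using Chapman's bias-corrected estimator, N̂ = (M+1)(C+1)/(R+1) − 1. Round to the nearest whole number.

N ≈ 1357

N̂ = (549+1)(162+1)/(65+1) − 1 = 550·163/66 − 1
= 89650/66 − 1 ≈ 1358.3 − 1 ≈ 1357.3 → 1357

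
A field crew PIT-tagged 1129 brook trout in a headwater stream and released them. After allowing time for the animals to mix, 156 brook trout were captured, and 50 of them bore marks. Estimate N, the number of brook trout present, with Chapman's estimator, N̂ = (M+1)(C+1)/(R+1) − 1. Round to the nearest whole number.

N̂ = (1129+1)(156+1)/(50+1) − 1 = 1130·157/51 − 1
= 177410/51 − 1 ≈ 3478.6 − 1 ≈ 3477.6 → 3478

N ≈ 3478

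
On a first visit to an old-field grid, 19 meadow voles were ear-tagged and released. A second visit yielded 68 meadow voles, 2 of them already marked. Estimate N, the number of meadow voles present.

N = 646

If marked individuals mix randomly, R/C ≈ M/N, giving N ≈ M·C/R.
N = (19 × 68) / 2 = 1292 / 2 = 646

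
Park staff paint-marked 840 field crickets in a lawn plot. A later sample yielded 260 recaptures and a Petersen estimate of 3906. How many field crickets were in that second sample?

From N = M·C/R: C = N·R / M = 3906·260 / 840 = 1015560 / 840 = 1209.

C = 1209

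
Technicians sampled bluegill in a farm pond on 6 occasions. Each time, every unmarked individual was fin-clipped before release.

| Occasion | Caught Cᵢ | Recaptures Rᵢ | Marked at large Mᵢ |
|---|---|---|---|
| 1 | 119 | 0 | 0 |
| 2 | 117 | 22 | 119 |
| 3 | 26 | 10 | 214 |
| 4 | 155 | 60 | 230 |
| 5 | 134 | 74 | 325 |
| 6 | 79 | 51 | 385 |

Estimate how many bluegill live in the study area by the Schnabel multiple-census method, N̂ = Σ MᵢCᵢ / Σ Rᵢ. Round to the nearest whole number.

Σ MᵢCᵢ = 0·119 + 119·117 + 214·26 + 230·155 + 325·134 + 385·79 = 0 + 13923 + 5564 + 35650 + 43550 + 30415 = 129102
Σ Rᵢ = 0 + 22 + 10 + 60 + 74 + 51 = 217
N̂ = 129102 / 217 ≈ 594.9 → 595

N ≈ 595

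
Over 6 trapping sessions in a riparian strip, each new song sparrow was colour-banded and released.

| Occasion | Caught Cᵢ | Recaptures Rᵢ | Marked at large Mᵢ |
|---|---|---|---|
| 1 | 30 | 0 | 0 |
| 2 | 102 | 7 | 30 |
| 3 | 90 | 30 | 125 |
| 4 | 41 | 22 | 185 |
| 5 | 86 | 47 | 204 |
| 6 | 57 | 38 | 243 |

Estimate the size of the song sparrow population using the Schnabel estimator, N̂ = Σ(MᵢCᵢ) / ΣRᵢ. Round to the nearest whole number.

N ≈ 370

Σ MᵢCᵢ = 0·30 + 30·102 + 125·90 + 185·41 + 204·86 + 243·57 = 0 + 3060 + 11250 + 7585 + 17544 + 13851 = 53290
Σ Rᵢ = 0 + 7 + 30 + 22 + 47 + 38 = 144
N̂ = 53290 / 144 ≈ 370.1 → 370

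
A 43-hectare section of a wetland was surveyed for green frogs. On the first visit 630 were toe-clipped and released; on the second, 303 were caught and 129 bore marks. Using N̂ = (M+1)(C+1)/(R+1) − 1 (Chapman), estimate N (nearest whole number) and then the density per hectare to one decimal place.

density ≈ 34.3 green frogs per hectare

N̂ = 631·304/130 − 1 = 191824/130 − 1 ≈ 1474.6 → 1475
Density = N̂ / area = 1475 / 43 ≈ 34.30 → 34.3 per hectare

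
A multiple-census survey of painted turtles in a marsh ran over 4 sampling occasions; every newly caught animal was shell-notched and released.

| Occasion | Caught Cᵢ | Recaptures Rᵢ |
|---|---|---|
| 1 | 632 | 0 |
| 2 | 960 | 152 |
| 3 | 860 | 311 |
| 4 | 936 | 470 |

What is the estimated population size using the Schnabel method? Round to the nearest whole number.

Marked at large before each occasion: Mᵢ = Σⱼ<ᵢ (Cⱼ − Rⱼ) → M1=0, M2=632, M3=1440, M4=1989
Σ MᵢCᵢ = 0·632 + 632·960 + 1440·860 + 1989·936 = 0 + 606720 + 1238400 + 1861704 = 3706824
Σ Rᵢ = 0 + 152 + 311 + 470 = 933
N̂ = 3706824 / 933 ≈ 3973.0 → 3973

N ≈ 3973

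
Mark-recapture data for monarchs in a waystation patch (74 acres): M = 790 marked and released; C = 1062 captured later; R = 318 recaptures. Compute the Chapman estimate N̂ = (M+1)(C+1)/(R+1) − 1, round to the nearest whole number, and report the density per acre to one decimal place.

density ≈ 35.6 monarchs per acre

N̂ = 791·1063/319 − 1 = 840833/319 − 1 ≈ 2634.8 → 2635
Density = N̂ / area = 2635 / 74 ≈ 35.61 → 35.6 per acre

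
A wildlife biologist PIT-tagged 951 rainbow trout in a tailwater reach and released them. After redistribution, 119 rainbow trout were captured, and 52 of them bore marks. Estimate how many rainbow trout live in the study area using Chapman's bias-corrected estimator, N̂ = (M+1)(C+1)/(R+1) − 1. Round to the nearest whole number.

N̂ = (951+1)(119+1)/(52+1) − 1 = 952·120/53 − 1
= 114240/53 − 1 ≈ 2155.47 − 1 ≈ 2154.47 → 2154

N ≈ 2154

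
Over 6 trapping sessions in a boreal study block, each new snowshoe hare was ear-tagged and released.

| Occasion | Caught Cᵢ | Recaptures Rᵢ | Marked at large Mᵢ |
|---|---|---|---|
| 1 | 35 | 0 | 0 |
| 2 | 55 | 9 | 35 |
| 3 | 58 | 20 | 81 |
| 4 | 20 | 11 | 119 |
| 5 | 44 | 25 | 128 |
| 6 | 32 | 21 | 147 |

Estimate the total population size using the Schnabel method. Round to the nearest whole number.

Σ MᵢCᵢ = 0·35 + 35·55 + 81·58 + 119·20 + 128·44 + 147·32 = 0 + 1925 + 4698 + 2380 + 5632 + 4704 = 19339
Σ Rᵢ = 0 + 9 + 20 + 11 + 25 + 21 = 86
N̂ = 19339 / 86 ≈ 224.9 → 225

N ≈ 225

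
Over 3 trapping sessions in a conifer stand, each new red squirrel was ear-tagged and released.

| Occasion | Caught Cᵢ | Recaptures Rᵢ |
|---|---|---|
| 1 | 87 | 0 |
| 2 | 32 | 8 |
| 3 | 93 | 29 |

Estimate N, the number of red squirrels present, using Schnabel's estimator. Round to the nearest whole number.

Marked at large before each occasion: Mᵢ = Σⱼ<ᵢ (Cⱼ − Rⱼ) → M1=0, M2=87, M3=111
Σ MᵢCᵢ = 0·87 + 87·32 + 111·93 = 0 + 2784 + 10323 = 13107
Σ Rᵢ = 0 + 8 + 29 = 37
N̂ = 13107 / 37 ≈ 354.2 → 354

N ≈ 354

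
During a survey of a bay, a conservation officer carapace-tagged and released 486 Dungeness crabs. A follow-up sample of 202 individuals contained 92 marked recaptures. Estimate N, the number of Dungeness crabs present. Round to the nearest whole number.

N ≈ 1067

If marked individuals mix randomly, R/C ≈ M/N, giving N ≈ M·C/R.
N = (486 × 202) / 92 = 98172 / 92 ≈ 1067.1 → 1067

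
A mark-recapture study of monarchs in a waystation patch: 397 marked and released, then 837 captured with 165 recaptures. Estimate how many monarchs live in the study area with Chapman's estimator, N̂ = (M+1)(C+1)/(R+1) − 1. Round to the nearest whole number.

N̂ = (397+1)(837+1)/(165+1) − 1 = 398·838/166 − 1
= 333524/166 − 1 ≈ 2009.2 − 1 ≈ 2008.2 → 2008

N ≈ 2008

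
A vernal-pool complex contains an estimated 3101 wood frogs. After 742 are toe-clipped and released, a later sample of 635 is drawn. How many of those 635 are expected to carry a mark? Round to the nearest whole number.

Expected recaptures E[R] = M·C / N.
E[R] = 742 × 635 / 3101 = 471170 / 3101 ≈ 151.9 → 152

expected recaptures ≈ 152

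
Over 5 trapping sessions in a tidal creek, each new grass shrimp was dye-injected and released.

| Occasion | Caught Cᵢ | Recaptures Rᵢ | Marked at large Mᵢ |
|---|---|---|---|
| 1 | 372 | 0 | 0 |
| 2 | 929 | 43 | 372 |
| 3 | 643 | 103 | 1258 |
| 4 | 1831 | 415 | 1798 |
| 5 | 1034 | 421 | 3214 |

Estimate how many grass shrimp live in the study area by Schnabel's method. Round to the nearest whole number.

N ≈ 7912

Σ MᵢCᵢ = 0·372 + 372·929 + 1258·643 + 1798·1831 + 3214·1034 = 0 + 345588 + 808894 + 3292138 + 3323276 = 7769896
Σ Rᵢ = 0 + 43 + 103 + 415 + 421 = 982
N̂ = 7769896 / 982 ≈ 7912.3 → 7912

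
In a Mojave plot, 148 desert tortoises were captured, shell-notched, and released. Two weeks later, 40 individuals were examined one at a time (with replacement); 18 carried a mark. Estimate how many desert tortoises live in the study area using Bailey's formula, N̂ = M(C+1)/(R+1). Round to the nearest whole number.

N̂ = 148·(40+1)/(18+1) = 148·41/19 = 6068/19 ≈ 319.4 → 319

N ≈ 319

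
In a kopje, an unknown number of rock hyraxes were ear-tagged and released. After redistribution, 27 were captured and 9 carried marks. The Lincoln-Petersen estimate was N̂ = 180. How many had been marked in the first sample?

M = 60

From N = M·C/R: M = N·R / C = 180·9 / 27 = 1620 / 27 = 60.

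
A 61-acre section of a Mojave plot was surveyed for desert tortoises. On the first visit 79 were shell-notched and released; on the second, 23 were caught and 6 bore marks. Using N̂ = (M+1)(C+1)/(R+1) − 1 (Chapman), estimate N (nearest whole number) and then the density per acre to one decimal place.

N̂ = 80·24/7 − 1 = 1920/7 − 1 ≈ 273.3 → 273
Density = N̂ / area = 273 / 61 ≈ 4.48 → 4.5 per acre

density ≈ 4.5 desert tortoises per acre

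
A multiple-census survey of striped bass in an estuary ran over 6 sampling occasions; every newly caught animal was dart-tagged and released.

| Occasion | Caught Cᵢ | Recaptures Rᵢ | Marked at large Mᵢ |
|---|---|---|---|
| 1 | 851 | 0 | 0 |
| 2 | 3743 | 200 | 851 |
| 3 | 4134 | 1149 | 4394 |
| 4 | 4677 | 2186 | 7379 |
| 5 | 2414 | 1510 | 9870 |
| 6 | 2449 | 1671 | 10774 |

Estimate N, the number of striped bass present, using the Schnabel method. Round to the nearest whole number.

N ≈ 15,794

Σ MᵢCᵢ = 0·851 + 851·3743 + 4394·4134 + 7379·4677 + 9870·2414 + 10774·2449 = 0 + 3185293 + 18164796 + 34511583 + 23826180 + 26385526 = 106073378
Σ Rᵢ = 0 + 200 + 1149 + 2186 + 1510 + 1671 = 6716
N̂ = 106073378 / 6716 ≈ 15794.1 → 15794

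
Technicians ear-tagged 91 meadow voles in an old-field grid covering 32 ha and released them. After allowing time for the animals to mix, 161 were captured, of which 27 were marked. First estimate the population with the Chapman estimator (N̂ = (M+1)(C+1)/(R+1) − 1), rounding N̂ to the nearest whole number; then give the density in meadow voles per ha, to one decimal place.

N̂ = 92·162/28 − 1 = 14904/28 − 1 ≈ 531.3 → 531
Density = N̂ / area = 531 / 32 ≈ 16.59 → 16.6 per ha

density ≈ 16.6 meadow voles per ha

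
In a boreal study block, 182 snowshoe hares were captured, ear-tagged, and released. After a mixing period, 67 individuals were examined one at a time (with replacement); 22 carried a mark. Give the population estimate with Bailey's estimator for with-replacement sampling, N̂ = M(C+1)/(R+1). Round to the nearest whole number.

N ≈ 538

N̂ = 182·(67+1)/(22+1) = 182·68/23 = 12376/23 ≈ 538.1 → 538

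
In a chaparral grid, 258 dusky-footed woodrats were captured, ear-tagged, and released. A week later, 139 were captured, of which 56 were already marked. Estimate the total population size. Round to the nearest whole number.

N ≈ 640

N = (258 × 139) / 56 = 35862 / 56 ≈ 640.4 → 640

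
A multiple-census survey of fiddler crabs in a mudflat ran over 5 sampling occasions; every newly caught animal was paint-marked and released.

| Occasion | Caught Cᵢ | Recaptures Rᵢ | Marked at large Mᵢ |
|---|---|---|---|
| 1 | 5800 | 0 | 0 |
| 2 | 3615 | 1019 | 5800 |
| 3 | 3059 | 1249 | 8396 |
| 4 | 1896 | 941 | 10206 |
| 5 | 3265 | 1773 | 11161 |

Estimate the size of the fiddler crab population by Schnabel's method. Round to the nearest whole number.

Σ MᵢCᵢ = 0·5800 + 5800·3615 + 8396·3059 + 10206·1896 + 11161·3265 = 0 + 20967000 + 25683364 + 19350576 + 36440665 = 102441605
Σ Rᵢ = 0 + 1019 + 1249 + 941 + 1773 = 4982
N̂ = 102441605 / 4982 ≈ 20562.3 → 20562

N ≈ 20,562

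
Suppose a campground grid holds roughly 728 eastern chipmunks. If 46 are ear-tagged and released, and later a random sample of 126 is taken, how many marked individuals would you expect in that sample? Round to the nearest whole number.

The marked fraction of the population is 46/728, so in a sample of 126 expect C·(M/N) marked.
E[R] = 46 × 126 / 728 = 5796 / 728 ≈ 8.0 → 8

expected recaptures ≈ 8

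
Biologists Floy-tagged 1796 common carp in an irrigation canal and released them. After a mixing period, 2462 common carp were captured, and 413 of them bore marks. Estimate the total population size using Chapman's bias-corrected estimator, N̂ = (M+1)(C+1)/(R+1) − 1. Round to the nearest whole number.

N ≈ 10,690

N̂ = (1796+1)(2462+1)/(413+1) − 1 = 1797·2463/414 − 1
= 4426011/414 − 1 ≈ 10690.8 − 1 ≈ 10689.8 → 10690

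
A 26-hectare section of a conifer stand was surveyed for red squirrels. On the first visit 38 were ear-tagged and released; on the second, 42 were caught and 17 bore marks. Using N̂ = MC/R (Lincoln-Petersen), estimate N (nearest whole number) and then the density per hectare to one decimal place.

N̂ = 38·42/17 = 1596/17 ≈ 93.9 → 94
Density = N̂ / area = 94 / 26 ≈ 3.62 → 3.6 per hectare

density ≈ 3.6 red squirrels per hectare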